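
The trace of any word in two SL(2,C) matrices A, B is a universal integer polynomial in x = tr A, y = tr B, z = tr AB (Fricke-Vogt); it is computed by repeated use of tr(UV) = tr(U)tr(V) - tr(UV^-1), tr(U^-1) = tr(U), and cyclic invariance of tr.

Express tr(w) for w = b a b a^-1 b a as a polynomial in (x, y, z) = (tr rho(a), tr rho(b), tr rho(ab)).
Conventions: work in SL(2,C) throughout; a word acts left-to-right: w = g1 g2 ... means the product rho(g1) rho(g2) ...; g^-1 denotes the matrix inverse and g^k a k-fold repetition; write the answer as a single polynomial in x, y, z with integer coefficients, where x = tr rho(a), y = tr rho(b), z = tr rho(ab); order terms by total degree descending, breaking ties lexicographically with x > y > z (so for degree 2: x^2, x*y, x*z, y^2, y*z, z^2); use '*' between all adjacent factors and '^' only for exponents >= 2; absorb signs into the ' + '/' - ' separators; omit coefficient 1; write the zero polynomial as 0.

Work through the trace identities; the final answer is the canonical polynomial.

x*y*z^2 - x^2*z - z^3 - x*y + 3*z

trace(a b a b) = trace(a b) * trace(a b) - trace(1)   [split at repeated a] = z^2 - 2
trace(a b a) = trace(a) * trace(b a) - trace(b) = x*z - y
trace(b a b a b) = trace(b) * trace(a b a b) - trace(a b a) = y*z^2 - x*z - y
trace(b a b a b a) = trace(a b a b) * trace(a b) - trace(b a)   [split at repeated a] = z^3 - 3*z
trace(b a b a^-1 b a) = trace(b a b a b) * trace(a) - trace(b a b a b a) = x*y*z^2 - x^2*z - z^3 - x*y + 3*z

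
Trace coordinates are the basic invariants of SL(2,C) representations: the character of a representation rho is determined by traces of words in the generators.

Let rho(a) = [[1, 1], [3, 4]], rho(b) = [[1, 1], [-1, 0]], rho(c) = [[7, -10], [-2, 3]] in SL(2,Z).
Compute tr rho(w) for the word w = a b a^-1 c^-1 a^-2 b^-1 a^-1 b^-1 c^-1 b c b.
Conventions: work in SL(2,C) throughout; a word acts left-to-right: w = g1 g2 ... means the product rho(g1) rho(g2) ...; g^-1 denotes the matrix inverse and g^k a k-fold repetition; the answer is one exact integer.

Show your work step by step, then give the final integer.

rho(a) = [[1, 1], [3, 4]]
... * rho(b) = [[1, 1], [-1, 0]]  ->  [[0, 1], [-1, 3]]
... * rho(a^-1) = [[4, -1], [-3, 1]]  ->  [[-3, 1], [-13, 4]]
... * rho(c^-1) = [[3, 10], [2, 7]]  ->  [[-7, -23], [-31, -102]]
... * rho(a^-1) = [[4, -1], [-3, 1]]  ->  [[41, -16], [182, -71]]
... * rho(a^-1) = [[4, -1], [-3, 1]]  ->  [[212, -57], [941, -253]]
... * rho(b^-1) = [[0, -1], [1, 1]]  ->  [[-57, -269], [-253, -1194]]
... * rho(a^-1) = [[4, -1], [-3, 1]]  ->  [[579, -212], [2570, -941]]
... * rho(b^-1) = [[0, -1], [1, 1]]  ->  [[-212, -791], [-941, -3511]]
... * rho(c^-1) = [[3, 10], [2, 7]]  ->  [[-2218, -7657], [-9845, -33987]]
... * rho(b) = [[1, 1], [-1, 0]]  ->  [[5439, -2218], [24142, -9845]]
... * rho(c) = [[7, -10], [-2, 3]]  ->  [[42509, -61044], [188684, -270955]]
... * rho(b) = [[1, 1], [-1, 0]]  ->  [[103553, 42509], [459639, 188684]]
tr = 103553 + 188684 = 292237

292237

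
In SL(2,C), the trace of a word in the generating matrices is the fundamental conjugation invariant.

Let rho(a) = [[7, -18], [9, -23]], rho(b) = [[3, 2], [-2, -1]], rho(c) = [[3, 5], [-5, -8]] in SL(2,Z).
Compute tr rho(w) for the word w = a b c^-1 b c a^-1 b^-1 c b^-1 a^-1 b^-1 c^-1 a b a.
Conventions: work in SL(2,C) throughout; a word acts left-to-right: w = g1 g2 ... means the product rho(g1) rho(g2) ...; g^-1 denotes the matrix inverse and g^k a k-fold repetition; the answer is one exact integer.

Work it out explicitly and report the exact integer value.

rho(a) = [[7, -18], [9, -23]]
... * rho(b) = [[3, 2], [-2, -1]]  ->  [[57, 32], [73, 41]]
... * rho(c^-1) = [[-8, -5], [5, 3]]  ->  [[-296, -189], [-379, -242]]
... * rho(b) = [[3, 2], [-2, -1]]  ->  [[-510, -403], [-653, -516]]
... * rho(c) = [[3, 5], [-5, -8]]  ->  [[485, 674], [621, 863]]
... * rho(a^-1) = [[-23, 18], [-9, 7]]  ->  [[-17221, 13448], [-22050, 17219]]
... * rho(b^-1) = [[-1, -2], [2, 3]]  ->  [[44117, 74786], [56488, 95757]]
... * rho(c) = [[3, 5], [-5, -8]]  ->  [[-241579, -377703], [-309321, -483616]]
... * rho(b^-1) = [[-1, -2], [2, 3]]  ->  [[-513827, -649951], [-657911, -832206]]
... * rho(a^-1) = [[-23, 18], [-9, 7]]  ->  [[17667580, -13798543], [22621807, -17667840]]
... * rho(b^-1) = [[-1, -2], [2, 3]]  ->  [[-45264666, -76730789], [-57957487, -98247134]]
... * rho(c^-1) = [[-8, -5], [5, 3]]  ->  [[-21536617, -3869037], [-27575774, -4953967]]
... * rho(a) = [[7, -18], [9, -23]]  ->  [[-185577652, 476646957], [-237616121, 610305173]]
... * rho(b) = [[3, 2], [-2, -1]]  ->  [[-1510026870, -847802261], [-1933458709, -1085537415]]
... * rho(a) = [[7, -18], [9, -23]]  ->  [[-18200408439, 46679935663], [-23304047698, 59769617307]]
tr = -18200408439 + 59769617307 = 41569208868

41569208868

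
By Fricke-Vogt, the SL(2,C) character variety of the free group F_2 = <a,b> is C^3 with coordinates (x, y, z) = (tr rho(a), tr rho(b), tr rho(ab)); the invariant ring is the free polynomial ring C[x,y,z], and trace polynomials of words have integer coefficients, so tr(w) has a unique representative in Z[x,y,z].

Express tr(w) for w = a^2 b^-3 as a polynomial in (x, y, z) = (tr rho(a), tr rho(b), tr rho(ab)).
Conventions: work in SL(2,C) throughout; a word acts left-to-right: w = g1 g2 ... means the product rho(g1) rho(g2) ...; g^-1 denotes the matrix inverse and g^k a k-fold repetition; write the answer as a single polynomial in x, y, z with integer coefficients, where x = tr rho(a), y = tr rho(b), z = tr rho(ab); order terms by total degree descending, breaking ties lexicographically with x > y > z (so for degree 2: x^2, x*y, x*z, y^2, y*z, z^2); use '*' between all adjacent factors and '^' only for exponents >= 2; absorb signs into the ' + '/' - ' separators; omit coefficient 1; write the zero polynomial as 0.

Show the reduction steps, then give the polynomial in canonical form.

tr(a^2) = tr(a) * tr(a) - tr(1)  (reduce the a square) = x^2 - 2
tr(a^2 b) = tr(a) * tr(b a) - tr(b)  (reduce the a square) = x*z - y
tr(b^-1 a^2) = tr(a^2) * tr(b) - tr(a^2 b)  (eliminate b^-1) = x^2*y - x*z - y
tr(b^-1 a^2 b^-1) = tr(b^-1 a^2) * tr(b) - tr(b^-1 a^2 b)  (eliminate b^-1) = x^2*y^2 - x*y*z - x^2 - y^2 + 2
tr(a^2 b^-3) = tr(b^-1 a^2 b^-1) * tr(b) - tr(b^-1 a^2)  (eliminate b^-1) = x^2*y^3 - x*y^2*z - 2*x^2*y - y^3 + x*z + 3*y

x^2*y^3 - x*y^2*z - 2*x^2*y - y^3 + x*z + 3*y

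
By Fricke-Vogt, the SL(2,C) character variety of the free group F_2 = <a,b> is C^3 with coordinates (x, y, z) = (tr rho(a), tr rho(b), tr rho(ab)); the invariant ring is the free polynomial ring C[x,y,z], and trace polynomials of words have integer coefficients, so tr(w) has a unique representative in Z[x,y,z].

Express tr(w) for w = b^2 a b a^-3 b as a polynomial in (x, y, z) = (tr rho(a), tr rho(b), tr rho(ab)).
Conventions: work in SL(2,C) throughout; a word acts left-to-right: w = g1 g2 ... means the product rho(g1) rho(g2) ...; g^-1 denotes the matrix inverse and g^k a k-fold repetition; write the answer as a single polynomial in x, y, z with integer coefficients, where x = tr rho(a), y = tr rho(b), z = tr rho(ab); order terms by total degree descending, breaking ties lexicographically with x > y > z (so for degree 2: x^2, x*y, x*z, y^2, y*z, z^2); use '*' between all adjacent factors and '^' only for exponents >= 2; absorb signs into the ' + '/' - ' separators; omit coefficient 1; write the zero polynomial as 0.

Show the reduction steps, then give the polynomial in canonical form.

x^3*y^3*z - x^4*y^2 - x^2*y^2*z^2 - x^3*y*z - 2*x*y^3*z + x^4 + 3*x^2*y^2 + x^2*z^2 + y^2*z^2 + 3*x*y*z - 4*x^2 - y^2 - z^2 + 2

apply: tr(a b^2) = tr(b) * tr(a b) - tr(a) = y*z - x
tr(a b^3) = tr(b) * tr(a b^2) - tr(a b) = y^2*z - x*y - z
tr(b^3 a b) = tr(b) * tr(a b^3) - tr(a b^2) = y^3*z - x*y^2 - 2*y*z + x
tr(a b a b) = tr(a b) * tr(a b) - tr(1) = z^2 - 2
use: tr(a b a) = tr(a) * tr(b a) - tr(b) = x*z - y
tr(b a b a b) = tr(b) * tr(a b a b) - tr(a b a) = y*z^2 - x*z - y
tr(b^3 a b a) = tr(b) * tr(b a b a b) - tr(b a b a) = y^2*z^2 - x*y*z - y^2 - z^2 + 2
tr(b^3 a b a^-1) = tr(b^3 a b) * tr(a) - tr(b^3 a b a) = x*y^3*z - x^2*y^2 - y^2*z^2 - x*y*z + x^2 + y^2 + z^2 - 2
tr(a^-1 b^3 a b a^-1) = tr(b^3 a b a^-1) * tr(a) - tr(b^3 a b) = x^2*y^3*z - x^3*y^2 - x*y^2*z^2 - x^2*y*z - y^3*z + x^3 + 2*x*y^2 + x*z^2 + 2*y*z - 3*x
use: tr(b^2 a b a^-3 b) = tr(a^-1 b^3 a b a^-1) * tr(a) - tr(a^-1 b^3 a b) = x^3*y^3*z - x^4*y^2 - x^2*y^2*z^2 - x^3*y*z - 2*x*y^3*z + x^4 + 3*x^2*y^2 + x^2*z^2 + y^2*z^2 + 3*x*y*z - 4*x^2 - y^2 - z^2 + 2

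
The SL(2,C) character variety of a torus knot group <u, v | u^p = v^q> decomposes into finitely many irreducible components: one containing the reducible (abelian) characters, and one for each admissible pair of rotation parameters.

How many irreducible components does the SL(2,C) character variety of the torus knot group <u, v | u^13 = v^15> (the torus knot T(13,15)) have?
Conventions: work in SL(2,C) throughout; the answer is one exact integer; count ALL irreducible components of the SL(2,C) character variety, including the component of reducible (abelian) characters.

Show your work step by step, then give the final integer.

85

Gamma = < u, v | u^13 = v^15 > (torus knot T(13,15)); the central element u^13 = v^15 acts as +I or -I in any irreducible SL(2,C) representation.
On an irreducible component, tr(u) is locked at 2*cos(pi*alpha/13) for some alpha in 1..12, and tr(v) at 2*cos(pi*beta/15) for some beta in 1..14.
The two central values (-1)^alpha I and (-1)^beta I must be the same matrix, so alpha and beta share a parity.
Enumerate parity-matched pairs: 6*7 odd-odd plus 6*7 even-even gives 84.
components with irreducible characters: 84; plus the single component of reducible (abelian) characters: total 85.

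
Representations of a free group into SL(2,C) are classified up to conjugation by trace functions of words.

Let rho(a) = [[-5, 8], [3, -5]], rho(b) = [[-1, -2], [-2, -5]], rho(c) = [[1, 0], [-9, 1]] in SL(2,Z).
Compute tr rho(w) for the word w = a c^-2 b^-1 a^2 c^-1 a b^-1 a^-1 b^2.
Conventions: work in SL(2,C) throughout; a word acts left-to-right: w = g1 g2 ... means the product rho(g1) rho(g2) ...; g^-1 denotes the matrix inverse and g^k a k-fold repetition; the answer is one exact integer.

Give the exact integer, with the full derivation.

rho(a) = [[-5, 8], [3, -5]]
... * rho(c^-1) = [[1, 0], [9, 1]]  ->  [[67, 8], [-42, -5]]
... * rho(c^-1) = [[1, 0], [9, 1]]  ->  [[139, 8], [-87, -5]]
... * rho(b^-1) = [[-5, 2], [2, -1]]  ->  [[-679, 270], [425, -169]]
... * rho(a) = [[-5, 8], [3, -5]]  ->  [[4205, -6782], [-2632, 4245]]
... * rho(a) = [[-5, 8], [3, -5]]  ->  [[-41371, 67550], [25895, -42281]]
... * rho(c^-1) = [[1, 0], [9, 1]]  ->  [[566579, 67550], [-354634, -42281]]
... * rho(a) = [[-5, 8], [3, -5]]  ->  [[-2630245, 4194882], [1646327, -2625667]]
... * rho(b^-1) = [[-5, 2], [2, -1]]  ->  [[21540989, -9455372], [-13482969, 5918321]]
... * rho(a^-1) = [[-5, -8], [-3, -5]]  ->  [[-79338829, -125051052], [49659882, 78272147]]
... * rho(b) = [[-1, -2], [-2, -5]]  ->  [[329440933, 783932918], [-206204176, -490680499]]
... * rho(b) = [[-1, -2], [-2, -5]]  ->  [[-1897306769, -4578546456], [1187565174, 2865810847]]
tr = -1897306769 + 2865810847 = 968504078

968504078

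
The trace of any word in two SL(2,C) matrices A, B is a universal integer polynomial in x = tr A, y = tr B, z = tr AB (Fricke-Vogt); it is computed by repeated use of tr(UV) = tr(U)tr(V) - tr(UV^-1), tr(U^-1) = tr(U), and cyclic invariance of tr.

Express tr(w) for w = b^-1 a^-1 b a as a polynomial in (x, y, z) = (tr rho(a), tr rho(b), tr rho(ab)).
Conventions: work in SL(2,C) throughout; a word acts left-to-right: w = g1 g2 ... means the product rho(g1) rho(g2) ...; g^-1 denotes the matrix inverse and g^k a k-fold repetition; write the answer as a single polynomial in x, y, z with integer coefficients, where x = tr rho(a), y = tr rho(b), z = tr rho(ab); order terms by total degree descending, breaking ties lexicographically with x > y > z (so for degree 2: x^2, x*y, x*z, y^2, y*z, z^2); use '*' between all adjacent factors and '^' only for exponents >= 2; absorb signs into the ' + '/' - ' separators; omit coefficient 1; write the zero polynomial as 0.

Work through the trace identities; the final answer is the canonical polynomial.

-x*y*z + x^2 + y^2 + z^2 - 2

tr(b a b) = tr(b) * tr(a b) - tr(a)   [square of b] = y*z - x
tr(b a b a) = tr(b a) * tr(b a) - tr(1)   [split at a repeated b] = z^2 - 2
and tr(a^-1 b a b) = tr(b a b) * tr(a) - tr(b a b a)   [inverse elimination on a] = x*y*z - x^2 - z^2 + 2
next, tr(b^-1 a^-1 b a) = tr(a^-1 b a) * tr(b) - tr(a^-1 b a b)   [inverse elimination on b] = -x*y*z + x^2 + y^2 + z^2 - 2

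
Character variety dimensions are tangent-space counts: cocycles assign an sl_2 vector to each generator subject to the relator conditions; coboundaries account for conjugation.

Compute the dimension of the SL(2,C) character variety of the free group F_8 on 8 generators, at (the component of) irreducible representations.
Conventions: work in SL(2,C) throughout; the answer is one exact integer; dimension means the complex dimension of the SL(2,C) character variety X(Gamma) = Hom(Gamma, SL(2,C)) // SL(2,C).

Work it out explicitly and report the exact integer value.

21

The free group F_8: 8 generators, no relators.
So Z^1 = (sl_2)^8 in full: dim Z^1 = 24.
Irreducibility makes the coboundary map sl_2 -> Z^1 injective (trivial centralizer), so dim B^1 = 3.
dim H^1 = 24 - 3 = 21, which is dim X.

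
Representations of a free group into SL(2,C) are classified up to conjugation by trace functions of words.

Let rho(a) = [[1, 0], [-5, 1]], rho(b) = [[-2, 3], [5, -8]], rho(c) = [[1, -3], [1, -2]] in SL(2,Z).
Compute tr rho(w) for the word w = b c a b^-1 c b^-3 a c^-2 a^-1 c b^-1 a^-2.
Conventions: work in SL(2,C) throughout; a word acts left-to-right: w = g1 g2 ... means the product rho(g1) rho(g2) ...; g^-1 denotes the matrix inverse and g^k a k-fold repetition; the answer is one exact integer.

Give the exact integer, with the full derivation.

-908806

rho(b) = [[-2, 3], [5, -8]]
... * rho(c) = [[1, -3], [1, -2]]  ->  [[1, 0], [-3, 1]]
... * rho(a) = [[1, 0], [-5, 1]]  ->  [[1, 0], [-8, 1]]
... * rho(b^-1) = [[-8, -3], [-5, -2]]  ->  [[-8, -3], [59, 22]]
... * rho(c) = [[1, -3], [1, -2]]  ->  [[-11, 30], [81, -221]]
... * rho(b^-1) = [[-8, -3], [-5, -2]]  ->  [[-62, -27], [457, 199]]
... * rho(b^-1) = [[-8, -3], [-5, -2]]  ->  [[631, 240], [-4651, -1769]]
... * rho(b^-1) = [[-8, -3], [-5, -2]]  ->  [[-6248, -2373], [46053, 17491]]
... * rho(a) = [[1, 0], [-5, 1]]  ->  [[5617, -2373], [-41402, 17491]]
... * rho(c^-1) = [[-2, 3], [-1, 1]]  ->  [[-8861, 14478], [65313, -106715]]
... * rho(c^-1) = [[-2, 3], [-1, 1]]  ->  [[3244, -12105], [-23911, 89224]]
... * rho(a^-1) = [[1, 0], [5, 1]]  ->  [[-57281, -12105], [422209, 89224]]
... * rho(c) = [[1, -3], [1, -2]]  ->  [[-69386, 196053], [511433, -1445075]]
... * rho(b^-1) = [[-8, -3], [-5, -2]]  ->  [[-425177, -183948], [3133911, 1355851]]
... * rho(a^-1) = [[1, 0], [5, 1]]  ->  [[-1344917, -183948], [9913166, 1355851]]
... * rho(a^-1) = [[1, 0], [5, 1]]  ->  [[-2264657, -183948], [16692421, 1355851]]
tr = -2264657 + 1355851 = -908806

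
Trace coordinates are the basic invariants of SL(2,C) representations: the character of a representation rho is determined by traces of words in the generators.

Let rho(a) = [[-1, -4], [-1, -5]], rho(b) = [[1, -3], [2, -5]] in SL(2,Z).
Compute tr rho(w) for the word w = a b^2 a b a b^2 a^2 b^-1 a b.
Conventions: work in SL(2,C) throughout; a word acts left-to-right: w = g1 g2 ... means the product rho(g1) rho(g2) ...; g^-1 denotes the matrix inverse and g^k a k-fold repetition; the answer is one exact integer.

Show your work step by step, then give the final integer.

rho(a) = [[-1, -4], [-1, -5]]
... * rho(b) = [[1, -3], [2, -5]]  ->  [[-9, 23], [-11, 28]]
... * rho(b) = [[1, -3], [2, -5]]  ->  [[37, -88], [45, -107]]
... * rho(a) = [[-1, -4], [-1, -5]]  ->  [[51, 292], [62, 355]]
... * rho(b) = [[1, -3], [2, -5]]  ->  [[635, -1613], [772, -1961]]
... * rho(a) = [[-1, -4], [-1, -5]]  ->  [[978, 5525], [1189, 6717]]
... * rho(b) = [[1, -3], [2, -5]]  ->  [[12028, -30559], [14623, -37152]]
... * rho(b) = [[1, -3], [2, -5]]  ->  [[-49090, 116711], [-59681, 141891]]
... * rho(a) = [[-1, -4], [-1, -5]]  ->  [[-67621, -387195], [-82210, -470731]]
... * rho(a) = [[-1, -4], [-1, -5]]  ->  [[454816, 2206459], [552941, 2682495]]
... * rho(b^-1) = [[-5, 3], [-2, 1]]  ->  [[-6686998, 3570907], [-8129695, 4341318]]
... * rho(a) = [[-1, -4], [-1, -5]]  ->  [[3116091, 8893457], [3788377, 10812190]]
... * rho(b) = [[1, -3], [2, -5]]  ->  [[20903005, -53815558], [25412757, -65426081]]
tr = 20903005 + -65426081 = -44523076

-44523076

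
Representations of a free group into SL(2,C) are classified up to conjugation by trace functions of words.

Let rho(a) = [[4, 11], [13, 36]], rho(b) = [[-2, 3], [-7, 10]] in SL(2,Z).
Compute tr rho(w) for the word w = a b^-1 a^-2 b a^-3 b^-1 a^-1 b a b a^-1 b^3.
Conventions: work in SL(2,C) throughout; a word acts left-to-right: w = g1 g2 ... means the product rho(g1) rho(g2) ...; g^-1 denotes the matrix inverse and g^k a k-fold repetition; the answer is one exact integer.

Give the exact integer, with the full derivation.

rho(a) = [[4, 11], [13, 36]]
... * rho(b^-1) = [[10, -3], [7, -2]]  ->  [[117, -34], [382, -111]]
... * rho(a^-1) = [[36, -11], [-13, 4]]  ->  [[4654, -1423], [15195, -4646]]
... * rho(a^-1) = [[36, -11], [-13, 4]]  ->  [[186043, -56886], [607418, -185729]]
... * rho(b) = [[-2, 3], [-7, 10]]  ->  [[26116, -10731], [85267, -35036]]
... * rho(a^-1) = [[36, -11], [-13, 4]]  ->  [[1079679, -330200], [3525080, -1078081]]
... * rho(a^-1) = [[36, -11], [-13, 4]]  ->  [[43161044, -13197269], [140917933, -43088204]]
... * rho(a^-1) = [[36, -11], [-13, 4]]  ->  [[1725362081, -527560560], [5633192240, -1722450079]]
... * rho(b^-1) = [[10, -3], [7, -2]]  ->  [[13560696890, -4120965123], [44274771847, -13454676562]]
... * rho(a^-1) = [[36, -11], [-13, 4]]  ->  [[541757634639, -165651526282], [1768802581798, -540841196565]]
... * rho(b) = [[-2, 3], [-7, 10]]  ->  [[76045414696, -31242358903], [248283212359, -102004220256]]
... * rho(a) = [[4, 11], [13, 36]]  ->  [[-101969006955, -288225358852], [-332922013892, -941036593267]]
... * rho(b) = [[-2, 3], [-7, 10]]  ->  [[2221515525874, -3188160609385], [7253100180653, -10409131974346]]
... * rho(a^-1) = [[36, -11], [-13, 4]]  ->  [[121420646853469, -37189313222154], [396430322170006, -121420629884567]]
... * rho(b) = [[-2, 3], [-7, 10]]  ->  [[17483898848140, -7631191661133], [57083764851957, -24915332335652]]
... * rho(b) = [[-2, 3], [-7, 10]]  ->  [[18450543931651, -23860220066910], [60239796645650, -77902028800649]]
... * rho(b) = [[-2, 3], [-7, 10]]  ->  [[130120452605068, -183250568874147], [424834608313243, -598300898069540]]
tr = 130120452605068 + -598300898069540 = -468180445464472

-468180445464472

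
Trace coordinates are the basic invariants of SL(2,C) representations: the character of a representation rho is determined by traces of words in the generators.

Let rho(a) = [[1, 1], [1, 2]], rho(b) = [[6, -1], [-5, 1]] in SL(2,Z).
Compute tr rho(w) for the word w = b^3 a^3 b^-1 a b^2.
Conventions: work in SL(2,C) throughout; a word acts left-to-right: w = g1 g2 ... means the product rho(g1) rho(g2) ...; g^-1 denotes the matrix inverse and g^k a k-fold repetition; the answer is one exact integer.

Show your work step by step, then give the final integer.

-295502

rho(b) = [[6, -1], [-5, 1]]
... * rho(b) = [[6, -1], [-5, 1]]  ->  [[41, -7], [-35, 6]]
... * rho(b) = [[6, -1], [-5, 1]]  ->  [[281, -48], [-240, 41]]
... * rho(a) = [[1, 1], [1, 2]]  ->  [[233, 185], [-199, -158]]
... * rho(a) = [[1, 1], [1, 2]]  ->  [[418, 603], [-357, -515]]
... * rho(a) = [[1, 1], [1, 2]]  ->  [[1021, 1624], [-872, -1387]]
... * rho(b^-1) = [[1, 1], [5, 6]]  ->  [[9141, 10765], [-7807, -9194]]
... * rho(a) = [[1, 1], [1, 2]]  ->  [[19906, 30671], [-17001, -26195]]
... * rho(b) = [[6, -1], [-5, 1]]  ->  [[-33919, 10765], [28969, -9194]]
... * rho(b) = [[6, -1], [-5, 1]]  ->  [[-257339, 44684], [219784, -38163]]
tr = -257339 + -38163 = -295502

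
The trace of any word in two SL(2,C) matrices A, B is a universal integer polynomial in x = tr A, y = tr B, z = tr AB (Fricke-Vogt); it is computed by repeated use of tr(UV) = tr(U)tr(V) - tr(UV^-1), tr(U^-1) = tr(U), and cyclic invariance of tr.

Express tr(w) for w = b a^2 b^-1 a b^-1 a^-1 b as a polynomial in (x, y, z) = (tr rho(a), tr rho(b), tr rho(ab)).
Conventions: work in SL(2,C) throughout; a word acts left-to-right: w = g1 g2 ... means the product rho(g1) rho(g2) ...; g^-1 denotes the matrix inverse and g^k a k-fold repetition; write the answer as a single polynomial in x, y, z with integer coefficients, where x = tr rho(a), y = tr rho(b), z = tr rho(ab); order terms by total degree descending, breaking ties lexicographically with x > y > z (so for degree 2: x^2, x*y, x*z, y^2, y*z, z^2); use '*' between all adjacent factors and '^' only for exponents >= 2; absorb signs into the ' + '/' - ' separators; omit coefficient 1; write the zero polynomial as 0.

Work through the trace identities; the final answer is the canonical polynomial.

-x^3*y^3*z + x^4*y^2 + x^2*y^4 + 2*x^2*y^2*z^2 - x^3*y*z - x*y^3*z - x*y*z^3 - 4*x^2*y^2 + 5*x*y*z - y^2 - z^2 + 2

next, tr(b a^2) = tr(a) tr(b a) - tr(b)   [square of a] = x*z - y
tr(a b^2) = tr(b) tr(a b) - tr(a)   [square of b] = y*z - x
tr(b^3 a) = tr(b) tr(a b^2) - tr(a b)   [square of b] = y^2*z - x*y - z
next, tr(b^2) = tr(b) tr(b) - tr(1)   [square of b] = y^2 - 2
tr(b^3) = tr(b) tr(b^2) - tr(b)   [square of b] = y^3 - 3*y
tr(b^3 a^2) = tr(a) tr(b^3 a) - tr(b^3)   [square of a] = x*y^2*z - x^2*y - y^3 - x*z + 3*y
next, tr(a b^3 a^2) = tr(a) tr(b^3 a^2) - tr(b^3 a)   [square of a] = x^2*y^2*z - x^3*y - x*y^3 - x^2*z - y^2*z + 4*x*y + z
next, tr(b a b a) = tr(b a) tr(b a) - tr(1)   [split at a repeated b] = z^2 - 2
tr(a^2 b a b) = tr(a) tr(b a b a) - tr(b a b)   [square of a] = x*z^2 - y*z - x
next, tr(a^2 b a) = tr(a) tr(b a^2) - tr(b a)   [square of a] = x^2*z - x*y - z
next, tr(a^2 b a b^2) = tr(b) tr(a^2 b a b) - tr(a^2 b a)   [square of b] = x*y*z^2 - x^2*z - y^2*z + z
tr(a b^3 a^2 b) = tr(b) tr(a^2 b a b^2) - tr(a^2 b a b)   [square of b] = x*y^2*z^2 - x^2*y*z - y^3*z - x*z^2 + 2*y*z + x
tr(b^2 a^2 b^-1 a b) = tr(a b^3 a^2) tr(b) - tr(a b^3 a^2 b)   [inverse elimination on b] = x^2*y^3*z - x^3*y^2 - x*y^4 - x*y^2*z^2 + 4*x*y^2 + x*z^2 - y*z - x
and tr(a b a b^2) = tr(b) tr(a b a b) - tr(a b a)   [square of b] = y*z^2 - x*z - y
next, tr(a b a b^2 a^2) = tr(a) tr(a b a b^2 a) - tr(a b a b^2)   [square of a] = x^2*y*z^2 - x^3*z - x*y^2*z - y*z^2 + 2*x*z + y
and tr(a b a b a b) = tr(a b) tr(a b a b) - tr(a^-1 b^-1)   [split at a repeated a] = z^3 - 3*z
tr(b a b a b^2 a) = tr(b) tr(a b a b a b) - tr(a b a b a)   [square of b] = y*z^3 - x*z^2 - 2*y*z + x
and tr(b a b a b^2) = tr(b) tr(b a b a b) - tr(b a b a)   [square of b] = y^2*z^2 - x*y*z - y^2 - z^2 + 2
tr(a b a b^2 a^2 b) = tr(a) tr(b a b a b^2 a) - tr(b a b a b^2)   [square of a] = x*y*z^3 - x^2*z^2 - y^2*z^2 - x*y*z + x^2 + y^2 + z^2 - 2
next, tr(b^2 a^2 b^-1 a b a) = tr(a b a b^2 a^2) tr(b) - tr(a b a b^2 a^2 b)   [inverse elimination on b] = x^2*y^2*z^2 - x^3*y*z - x*y^3*z - x*y*z^3 + x^2*z^2 + 3*x*y*z - x^2 - z^2 + 2
tr(a^-1 b^2 a^2 b^-1 a b) = tr(b^2 a^2 b^-1 a b) tr(a) - tr(b^2 a^2 b^-1 a b a)   [inverse elimination on a] = x^3*y^3*z - x^4*y^2 - x^2*y^4 - 2*x^2*y^2*z^2 + x^3*y*z + x*y^3*z + x*y*z^3 + 4*x^2*y^2 - 4*x*y*z + z^2 - 2
and tr(b a^2 b^-1 a b^-1 a^-1 b) = tr(a^-1 b^2 a^2 b^-1 a) tr(b) - tr(a^-1 b^2 a^2 b^-1 a b)   [inverse elimination on b] = -x^3*y^3*z + x^4*y^2 + x^2*y^4 + 2*x^2*y^2*z^2 - x^3*y*z - x*y^3*z - x*y*z^3 - 4*x^2*y^2 + 5*x*y*z - y^2 - z^2 + 2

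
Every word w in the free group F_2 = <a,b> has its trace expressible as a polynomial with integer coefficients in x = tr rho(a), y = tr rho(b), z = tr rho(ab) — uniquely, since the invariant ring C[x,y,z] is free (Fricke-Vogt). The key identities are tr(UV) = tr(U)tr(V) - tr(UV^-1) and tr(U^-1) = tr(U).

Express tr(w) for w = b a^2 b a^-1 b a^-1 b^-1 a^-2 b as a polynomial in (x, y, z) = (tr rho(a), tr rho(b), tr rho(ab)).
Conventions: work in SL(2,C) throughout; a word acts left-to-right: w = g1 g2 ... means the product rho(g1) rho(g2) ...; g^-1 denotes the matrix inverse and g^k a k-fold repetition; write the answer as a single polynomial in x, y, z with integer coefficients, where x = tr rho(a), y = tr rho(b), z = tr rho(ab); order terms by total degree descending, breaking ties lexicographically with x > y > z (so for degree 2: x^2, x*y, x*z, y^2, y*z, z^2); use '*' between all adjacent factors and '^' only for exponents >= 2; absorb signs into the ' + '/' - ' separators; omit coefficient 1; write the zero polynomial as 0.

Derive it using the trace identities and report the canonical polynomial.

x^4*y^3*z^2 - x^5*y^2*z - 2*x^3*y^4*z - 2*x^3*y^2*z^3 + x^4*y^3 + x^4*y*z^2 + x^2*y^5 + 3*x^2*y^3*z^2 + x^2*y*z^4 + 4*x^3*y^2*z - x*y^4*z - x*y^2*z^3 - x^4*y - 4*x^2*y^3 - 5*x^2*y*z^2 + 2*x*y^2*z + 3*x^2*y + y*z^2 + x*z - y

reduce: trace(b^2 a) = trace(b) * trace(a b) - trace(a) = y*z - x
reduce: trace(b^2) = trace(b) * trace(b) - trace(1) = y^2 - 2
trace(a^2 b^2) = trace(a) * trace(b^2 a) - trace(b^2) = x*y*z - x^2 - y^2 + 2
so trace(a^2 b) = trace(a) * trace(b a) - trace(b) = x*z - y
reduce: trace(b a^2 b^2) = trace(b) * trace(a^2 b^2) - trace(a^2 b) = x*y^2*z - x^2*y - y^3 - x*z + 3*y
trace(b a b a) = trace(b a) * trace(b a) - trace(1)   [split at repeated b] = z^2 - 2
trace(a b a^2 b) = trace(a) * trace(b a b a) - trace(b a b) = x*z^2 - y*z - x
trace(a b a^2) = trace(a) * trace(a b a) - trace(a b) = x^2*z - x*y - z
so trace(b a^2 b^2 a) = trace(b) * trace(a b a^2 b) - trace(a b a^2) = x*y*z^2 - x^2*z - y^2*z + z
reduce: trace(b a^-1 b a^2 b) = trace(b a^2 b^2) * trace(a) - trace(b a^2 b^2 a) = x^2*y^2*z - x^3*y - x*y^3 - x*y*z^2 + y^2*z + 3*x*y - z
trace(b a^2 b a b) = trace(b) * trace(a^2 b a b) - trace(a^2 b a) = x*y*z^2 - x^2*z - y^2*z + z
so trace(b a b a b a) = trace(a b) * trace(a b a b) - trace(a^-1 b^-1)   [split at repeated a] = z^3 - 3*z
trace(b a b a b) = trace(b) * trace(a b a b) - trace(a b a) = y*z^2 - x*z - y
trace(b a^2 b a b a) = trace(a) * trace(b a b a b a) - trace(b a b a b) = x*z^3 - y*z^2 - 2*x*z + y
so trace(b a^-1 b a^2 b a) = trace(b a^2 b a b) * trace(a) - trace(b a^2 b a b a) = x^2*y*z^2 - x^3*z - x*y^2*z - x*z^3 + y*z^2 + 3*x*z - y
so trace(b a^2 b a^-1 b a^-1) = trace(b a^-1 b a^2 b) * trace(a) - trace(b a^-1 b a^2 b a) = x^3*y^2*z - x^4*y - x^2*y^3 - 2*x^2*y*z^2 + x^3*z + 2*x*y^2*z + x*z^3 + 3*x^2*y - y*z^2 - 4*x*z + y
trace(a b^3) = trace(b) * trace(b a b) - trace(b a) = y^2*z - x*y - z
so trace(b^4 a) = trace(b) * trace(a b^3) - trace(a b^2) = y^3*z - x*y^2 - 2*y*z + x
trace(b^3) = trace(b) * trace(b^2) - trace(b) = y^3 - 3*y
reduce: trace(b^4) = trace(b) * trace(b^3) - trace(b^2) = y^4 - 4*y^2 + 2
so trace(b^2 a^2 b^2) = trace(a) * trace(b^4 a) - trace(b^4) = x*y^3*z - x^2*y^2 - y^4 - 2*x*y*z + x^2 + 4*y^2 - 2
trace(b a b^2 a b) = trace(b) * trace(a b^2 a b) - trace(a b^2 a) = y^2*z^2 - 2*x*y*z + x^2 - 2
trace(b^3 a b^2 a) = trace(b) * trace(b a b^2 a b) - trace(b a b^2 a) = y^3*z^2 - 2*x*y^2*z + x^2*y - y*z^2 + x*z - y
trace(b^3 a b^2) = trace(b) * trace(a b^4) - trace(a b^3) = y^4*z - x*y^3 - 3*y^2*z + 2*x*y + z
trace(b a b^2 a^2 b^2) = trace(a) * trace(b^3 a b^2 a) - trace(b^3 a b^2) = x*y^3*z^2 - 2*x^2*y^2*z - y^4*z + x^3*y + x*y^3 - x*y*z^2 + x^2*z + 3*y^2*z - 3*x*y - z
so trace(a^2 b a b a) = trace(a) * trace(b a b a^2) - trace(b a b a) = x^2*z^2 - x*y*z - x^2 - z^2 + 2
reduce: trace(a b a b^2 a^2 b) = trace(b) * trace(a^2 b a b a b) - trace(a^2 b a b a) = x*y*z^3 - x^2*z^2 - y^2*z^2 - x*y*z + x^2 + y^2 + z^2 - 2
reduce: trace(a^3 b a) = trace(a) * trace(b a^3) - trace(b a^2) = x^3*z - x^2*y - 2*x*z + y
trace(a b a b^2 a^2) = trace(b) * trace(a^3 b a b) - trace(a^3 b a) = x^2*y*z^2 - x^3*z - x*y^2*z - y*z^2 + 2*x*z + y
reduce: trace(b a b^2 a^2 b^2 a) = trace(b) * trace(a b a b^2 a^2 b) - trace(a b a b^2 a^2) = x*y^2*z^3 - 2*x^2*y*z^2 - y^3*z^2 + x^3*z + x^2*y + y^3 + 2*y*z^2 - 2*x*z - 3*y
trace(a b^2 a^2 b^2 a^-1 b) = trace(b a b^2 a^2 b^2) * trace(a) - trace(b a b^2 a^2 b^2 a) = x^2*y^3*z^2 - 2*x^3*y^2*z - x*y^4*z - x*y^2*z^3 + x^4*y + x^2*y^3 + x^2*y*z^2 + y^3*z^2 + 3*x*y^2*z - 4*x^2*y - y^3 - 2*y*z^2 + x*z + 3*y
so trace(b a^-1 b^-1 a b^2 a^2 b) = trace(a b^2 a^2 b^2 a^-1) * trace(b) - trace(a b^2 a^2 b^2 a^-1 b) = -x^2*y^3*z^2 + 2*x^3*y^2*z + 2*x*y^4*z + x*y^2*z^3 - x^4*y - 2*x^2*y^3 - x^2*y*z^2 - y^5 - y^3*z^2 - 5*x*y^2*z + 5*x^2*y + 5*y^3 + 2*y*z^2 - x*z - 5*y
trace(b a b^3 a) = trace(b) * trace(a b a b^2) - trace(a b a b) = y^2*z^2 - x*y*z - y^2 - z^2 + 2
trace(b^2 a^2 b a b) = trace(a) * trace(b a b^3 a) - trace(b a b^3) = x*y^2*z^2 - x^2*y*z - y^3*z - x*z^2 + 2*y*z + x
so trace(a b^2 a^2 b a) = trace(a) * trace(b^2 a^2 b a) - trace(b^2 a^2 b) = x^2*y*z^2 - x^3*z - 2*x*y^2*z + x^2*y + y^3 + 2*x*z - 3*y
reduce: trace(b a b^2 a^2 b a b) = trace(b) * trace(a b^2 a^2 b a b) - trace(a b^2 a^2 b a) = x*y^2*z^3 - 2*x^2*y*z^2 - y^3*z^2 + x^3*z + x*y^2*z + y*z^2 - 2*x*z + y
trace(b a b a b a b a) = trace(a b a b a b) * trace(a b) - trace(b a b a)   [split at repeated a] = z^4 - 4*z^2 + 2
reduce: trace(b a b a b a b) = trace(b) * trace(a b a b a b) - trace(a b a b a) = y*z^3 - x*z^2 - 2*y*z + x
reduce: trace(a^2 b a b a b a b) = trace(a) * trace(b a b a b a b a) - trace(b a b a b a b) = x*z^4 - y*z^3 - 3*x*z^2 + 2*y*z + x
trace(a^2 b a b a b a) = trace(a) * trace(b a b a b a^2) - trace(b a b a b a) = x^2*z^3 - x*y*z^2 - 2*x^2*z - z^3 + x*y + 3*z
reduce: trace(b a b^2 a^2 b a b a) = trace(b) * trace(a^2 b a b a b a b) - trace(a^2 b a b a b a) = x*y*z^4 - x^2*z^3 - y^2*z^3 - 2*x*y*z^2 + 2*x^2*z + 2*y^2*z + z^3 - 3*z
so trace(a b^2 a^2 b a b a^-1 b) = trace(b a b^2 a^2 b a b) * trace(a) - trace(b a b^2 a^2 b a b a) = x^2*y^2*z^3 - 2*x^3*y*z^2 - x*y^3*z^2 - x*y*z^4 + x^4*z + x^2*y^2*z + x^2*z^3 + y^2*z^3 + 3*x*y*z^2 - 4*x^2*z - 2*y^2*z - z^3 + x*y + 3*z
trace(b a^-1 b^-1 a b^2 a^2 b a) = trace(a b^2 a^2 b a b a^-1) * trace(b) - trace(a b^2 a^2 b a b a^-1 b) = -x^2*y^2*z^3 + 2*x^3*y*z^2 + 2*x*y^3*z^2 + x*y*z^4 - x^4*z - 2*x^2*y^2*z - x^2*z^3 - y^4*z - y^2*z^3 - 4*x*y*z^2 + 4*x^2*z + 4*y^2*z + z^3 - 3*z
reduce: trace(b^2 a^2 b a^-1 b a^-1 b^-1 a) = trace(b a^-1 b^-1 a b^2 a^2 b) * trace(a) - trace(b a^-1 b^-1 a b^2 a^2 b a) = -x^3*y^3*z^2 + 2*x^4*y^2*z + 2*x^2*y^4*z + 2*x^2*y^2*z^3 - x^5*y - 2*x^3*y^3 - 3*x^3*y*z^2 - x*y^5 - 3*x*y^3*z^2 - x*y*z^4 + x^4*z - 3*x^2*y^2*z + x^2*z^3 + y^4*z + y^2*z^3 + 5*x^3*y + 5*x*y^3 + 6*x*y*z^2 - 5*x^2*z - 4*y^2*z - z^3 - 5*x*y + 3*z
so trace(a^-1 b^2 a^2 b a^-1 b a^-1 b^-1) = trace(b^2 a^2 b a^-1 b a^-1 b^-1) * trace(a) - trace(b^2 a^2 b a^-1 b a^-1 b^-1 a) = x^3*y^3*z^2 - x^4*y^2*z - 2*x^2*y^4*z - 2*x^2*y^2*z^3 + x^3*y^3 + x^3*y*z^2 + x*y^5 + 3*x*y^3*z^2 + x*y*z^4 + 5*x^2*y^2*z - y^4*z - y^2*z^3 - 2*x^3*y - 5*x*y^3 - 7*x*y*z^2 + x^2*z + 4*y^2*z + z^3 + 6*x*y - 3*z
so trace(b a^2 b a^-1 b a^-1 b^-1 a^-2 b) = trace(a^-1 b^2 a^2 b a^-1 b a^-1 b^-1) * trace(a) - trace(a^-1 b^2 a^2 b a^-1 b a^-1 b^-1 a) = x^4*y^3*z^2 - x^5*y^2*z - 2*x^3*y^4*z - 2*x^3*y^2*z^3 + x^4*y^3 + x^4*y*z^2 + x^2*y^5 + 3*x^2*y^3*z^2 + x^2*y*z^4 + 4*x^3*y^2*z - x*y^4*z - x*y^2*z^3 - x^4*y - 4*x^2*y^3 - 5*x^2*y*z^2 + 2*x*y^2*z + 3*x^2*y + y*z^2 + x*z - y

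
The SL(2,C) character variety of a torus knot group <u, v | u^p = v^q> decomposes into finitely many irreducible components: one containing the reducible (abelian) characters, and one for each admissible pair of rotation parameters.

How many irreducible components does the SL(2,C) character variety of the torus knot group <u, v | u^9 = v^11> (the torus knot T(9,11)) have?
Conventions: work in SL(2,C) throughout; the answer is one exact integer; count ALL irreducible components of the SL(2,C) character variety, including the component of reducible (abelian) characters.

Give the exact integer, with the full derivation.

In the torus knot group T(9,11), u^9 = v^11 is central, so an irreducible representation sends it to +I or -I (Schur).
This locks tr(u) to 2*cos(pi*alpha/9), alpha in 1..8, and tr(v) to 2*cos(pi*beta/11), beta in 1..10, on each component of irreducible characters.
Consistency of u^9 = (-1)^alpha I with v^11 = (-1)^beta I forces alpha = beta (mod 2).
Enumerate parity-matched pairs: 4*5 odd-odd plus 4*5 even-even gives 40.
That is 40 components of irreducible characters, and with the reducible (abelian) component the total is 41.

41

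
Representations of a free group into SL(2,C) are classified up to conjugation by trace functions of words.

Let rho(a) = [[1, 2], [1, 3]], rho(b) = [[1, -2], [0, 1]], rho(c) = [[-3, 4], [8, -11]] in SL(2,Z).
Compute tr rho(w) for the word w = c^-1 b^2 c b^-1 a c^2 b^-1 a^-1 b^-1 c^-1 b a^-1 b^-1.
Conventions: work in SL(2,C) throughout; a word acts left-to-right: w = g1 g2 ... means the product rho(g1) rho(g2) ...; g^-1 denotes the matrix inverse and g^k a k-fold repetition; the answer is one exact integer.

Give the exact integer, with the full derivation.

rho(c^-1) = [[-11, -4], [-8, -3]]
... * rho(b) = [[1, -2], [0, 1]]  ->  [[-11, 18], [-8, 13]]
... * rho(b) = [[1, -2], [0, 1]]  ->  [[-11, 40], [-8, 29]]
... * rho(c) = [[-3, 4], [8, -11]]  ->  [[353, -484], [256, -351]]
... * rho(b^-1) = [[1, 2], [0, 1]]  ->  [[353, 222], [256, 161]]
... * rho(a) = [[1, 2], [1, 3]]  ->  [[575, 1372], [417, 995]]
... * rho(c) = [[-3, 4], [8, -11]]  ->  [[9251, -12792], [6709, -9277]]
... * rho(c) = [[-3, 4], [8, -11]]  ->  [[-130089, 177716], [-94343, 128883]]
... * rho(b^-1) = [[1, 2], [0, 1]]  ->  [[-130089, -82462], [-94343, -59803]]
... * rho(a^-1) = [[3, -2], [-1, 1]]  ->  [[-307805, 177716], [-223226, 128883]]
... * rho(b^-1) = [[1, 2], [0, 1]]  ->  [[-307805, -437894], [-223226, -317569]]
... * rho(c^-1) = [[-11, -4], [-8, -3]]  ->  [[6889007, 2544902], [4996038, 1845611]]
... * rho(b) = [[1, -2], [0, 1]]  ->  [[6889007, -11233112], [4996038, -8146465]]
... * rho(a^-1) = [[3, -2], [-1, 1]]  ->  [[31900133, -25011126], [23134579, -18138541]]
... * rho(b^-1) = [[1, 2], [0, 1]]  ->  [[31900133, 38789140], [23134579, 28130617]]
tr = 31900133 + 28130617 = 60030750

60030750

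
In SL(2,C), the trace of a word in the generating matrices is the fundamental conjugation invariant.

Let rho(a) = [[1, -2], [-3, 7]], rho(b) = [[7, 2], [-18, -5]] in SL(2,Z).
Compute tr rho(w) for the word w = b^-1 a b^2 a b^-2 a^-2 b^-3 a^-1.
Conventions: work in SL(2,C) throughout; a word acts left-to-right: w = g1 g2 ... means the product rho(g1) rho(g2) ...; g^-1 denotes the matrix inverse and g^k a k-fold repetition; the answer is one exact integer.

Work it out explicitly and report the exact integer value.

rho(b^-1) = [[-5, -2], [18, 7]]
... * rho(a) = [[1, -2], [-3, 7]]  ->  [[1, -4], [-3, 13]]
... * rho(b) = [[7, 2], [-18, -5]]  ->  [[79, 22], [-255, -71]]
... * rho(b) = [[7, 2], [-18, -5]]  ->  [[157, 48], [-507, -155]]
... * rho(a) = [[1, -2], [-3, 7]]  ->  [[13, 22], [-42, -71]]
... * rho(b^-1) = [[-5, -2], [18, 7]]  ->  [[331, 128], [-1068, -413]]
... * rho(b^-1) = [[-5, -2], [18, 7]]  ->  [[649, 234], [-2094, -755]]
... * rho(a^-1) = [[7, 2], [3, 1]]  ->  [[5245, 1532], [-16923, -4943]]
... * rho(a^-1) = [[7, 2], [3, 1]]  ->  [[41311, 12022], [-133290, -38789]]
... * rho(b^-1) = [[-5, -2], [18, 7]]  ->  [[9841, 1532], [-31752, -4943]]
... * rho(b^-1) = [[-5, -2], [18, 7]]  ->  [[-21629, -8958], [69786, 28903]]
... * rho(b^-1) = [[-5, -2], [18, 7]]  ->  [[-53099, -19448], [171324, 62749]]
... * rho(a^-1) = [[7, 2], [3, 1]]  ->  [[-430037, -125646], [1387515, 405397]]
tr = -430037 + 405397 = -24640

-24640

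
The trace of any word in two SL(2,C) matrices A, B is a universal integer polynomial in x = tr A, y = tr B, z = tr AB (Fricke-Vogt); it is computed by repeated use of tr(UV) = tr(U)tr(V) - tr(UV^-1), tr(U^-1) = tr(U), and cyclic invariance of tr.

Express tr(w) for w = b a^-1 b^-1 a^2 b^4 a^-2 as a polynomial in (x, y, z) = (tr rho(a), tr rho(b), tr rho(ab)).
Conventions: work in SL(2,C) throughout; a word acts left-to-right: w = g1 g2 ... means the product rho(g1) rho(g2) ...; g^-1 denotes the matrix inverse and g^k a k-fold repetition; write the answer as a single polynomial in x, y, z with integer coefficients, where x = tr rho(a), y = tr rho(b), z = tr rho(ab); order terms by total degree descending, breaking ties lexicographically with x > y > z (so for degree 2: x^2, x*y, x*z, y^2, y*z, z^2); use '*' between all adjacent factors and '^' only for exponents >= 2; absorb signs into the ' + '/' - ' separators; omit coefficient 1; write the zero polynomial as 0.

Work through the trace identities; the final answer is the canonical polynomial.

-x^4*y^5*z + x^5*y^4 + x^3*y^6 + 2*x^3*y^4*z^2 + x^4*y^3*z - x^2*y^3*z^3 - 2*x^5*y^2 - 7*x^3*y^4 - 4*x^3*y^2*z^2 - x*y^6 - x*y^4*z^2 + 2*x^4*y*z + 4*x^2*y^3*z + 2*x^2*y*z^3 + 10*x^3*y^2 + 7*x*y^4 + 2*x*y^2*z^2 - 8*x^2*y*z - y^3*z - 11*x*y^2 + 2*y*z + x

trace(b^2) = trace(b)*trace(b) - trace(1) = y^2 - 2
apply: trace(b^3) = trace(b)*trace(b^2) - trace(b) = y^3 - 3*y
trace(b^4) = trace(b)*trace(b^3) - trace(b^2) = y^4 - 4*y^2 + 2
use: trace(a b^2) = trace(b)*trace(a b) - trace(a) = y*z - x
use: trace(b a b^2) = trace(b)*trace(a b^2) - trace(a b) = y^2*z - x*y - z
trace(b^4 a) = trace(b)*trace(b a b^2) - trace(b a b) = y^3*z - x*y^2 - 2*y*z + x
trace(a b^4 a) = trace(a)*trace(b^4 a) - trace(b^4) = x*y^3*z - x^2*y^2 - y^4 - 2*x*y*z + x^2 + 4*y^2 - 2
trace(b^3 a^3 b) = trace(a)*trace(a b^4 a) - trace(a b^4) = x^2*y^3*z - x^3*y^2 - x*y^4 - 2*x^2*y*z - y^3*z + x^3 + 5*x*y^2 + 2*y*z - 3*x
use: trace(a^2 b) = trace(a)*trace(b a) - trace(b) = x*z - y
use: trace(a^2) = trace(a)*trace(a) - trace(1) = x^2 - 2
apply: trace(a b^2 a) = trace(b)*trace(a^2 b) - trace(a^2) = x*y*z - x^2 - y^2 + 2
trace(b a^3 b) = trace(a)*trace(a b^2 a) - trace(a b^2) = x^2*y*z - x^3 - x*y^2 - y*z + 3*x
apply: trace(b a^3) = trace(a)*trace(b a^2) - trace(b a) = x^2*z - x*y - z
apply: trace(b^3 a^3) = trace(b)*trace(b a^3 b) - trace(b a^3) = x^2*y^2*z - x^3*y - x*y^3 - x^2*z - y^2*z + 4*x*y + z
trace(b a^3 b^4) = trace(b)*trace(b^3 a^3 b) - trace(b^3 a^3) = x^2*y^4*z - x^3*y^3 - x*y^5 - 3*x^2*y^2*z - y^4*z + 2*x^3*y + 6*x*y^3 + x^2*z + 3*y^2*z - 7*x*y - z
trace(b a b a) = trace(a b)*trace(a b) - trace(1)   [split at repeated a] = z^2 - 2
trace(a b a^2 b) = trace(a)*trace(b a b a) - trace(b a b) = x*z^2 - y*z - x
trace(b a b a^2 b) = trace(b)*trace(a b a^2 b) - trace(a b a^2) = x*y*z^2 - x^2*z - y^2*z + z
use: trace(b a b a^2 b^2) = trace(b)*trace(b a b a^2 b) - trace(b a b a^2) = x*y^2*z^2 - x^2*y*z - y^3*z - x*z^2 + 2*y*z + x
trace(a b^4 a b a) = trace(b)*trace(b a b a^2 b^2) - trace(b a b a^2 b) = x*y^3*z^2 - x^2*y^2*z - y^4*z - 2*x*y*z^2 + x^2*z + 3*y^2*z + x*y - z
apply: trace(b a b a b) = trace(b)*trace(a b a b) - trace(a b a) = y*z^2 - x*z - y
trace(b^2 a b a b) = trace(b)*trace(b a b a b) - trace(b a b a) = y^2*z^2 - x*y*z - y^2 - z^2 + 2
trace(a b^4 a b) = trace(b)*trace(b^2 a b a b) - trace(b^2 a b a) = y^3*z^2 - x*y^2*z - y^3 - 2*y*z^2 + x*z + 3*y
apply: trace(b a^3 b^4 a) = trace(a)*trace(a b^4 a b a) - trace(a b^4 a b) = x^2*y^3*z^2 - x^3*y^2*z - x*y^4*z - 2*x^2*y*z^2 - y^3*z^2 + x^3*z + 4*x*y^2*z + x^2*y + y^3 + 2*y*z^2 - 2*x*z - 3*y
apply: trace(a^2 b^4 a^-1 b a) = trace(b a^3 b^4)*trace(a) - trace(b a^3 b^4 a) = x^3*y^4*z - x^4*y^3 - x^2*y^5 - x^2*y^3*z^2 - 2*x^3*y^2*z + 2*x^4*y + 6*x^2*y^3 + 2*x^2*y*z^2 + y^3*z^2 - x*y^2*z - 8*x^2*y - y^3 - 2*y*z^2 + x*z + 3*y
use: trace(b a b a^2 b^4) = trace(b)*trace(a b a^2 b^4) - trace(a b a^2 b^3) = x*y^4*z^2 - x^2*y^3*z - y^5*z - 3*x*y^2*z^2 + 2*x^2*y*z + 4*y^3*z + x*y^2 + x*z^2 - 3*y*z - x
apply: trace(a b a b a b) = trace(b a b a)*trace(b a) - trace(a b)   [split at repeated b] = z^3 - 3*z
trace(a b a b a b^2) = trace(b)*trace(a b a b a b) - trace(a b a b a) = y*z^3 - x*z^2 - 2*y*z + x
use: trace(b^3 a b a b a) = trace(b)*trace(a b a b a b^2) - trace(a b a b a b) = y^2*z^3 - x*y*z^2 - 2*y^2*z - z^3 + x*y + 3*z
trace(a b a b a^2 b^3) = trace(a)*trace(b^3 a b a b a) - trace(b^3 a b a b) = x*y^2*z^3 - x^2*y*z^2 - y^3*z^2 - x*y^2*z - x*z^3 + x^2*y + y^3 + 2*y*z^2 + 2*x*z - 3*y
trace(a b a b a^2 b^2) = trace(a)*trace(b^2 a b a b a) - trace(b^2 a b a b) = x*y*z^3 - x^2*z^2 - y^2*z^2 - x*y*z + x^2 + y^2 + z^2 - 2
trace(b a b a^2 b^4 a) = trace(b)*trace(a b a b a^2 b^3) - trace(a b a b a^2 b^2) = x*y^3*z^3 - x^2*y^2*z^2 - y^4*z^2 - x*y^3*z - 2*x*y*z^3 + x^2*y^2 + x^2*z^2 + y^4 + 3*y^2*z^2 + 3*x*y*z - x^2 - 4*y^2 - z^2 + 2
apply: trace(a^2 b^4 a^-1 b a b) = trace(b a b a^2 b^4)*trace(a) - trace(b a b a^2 b^4 a) = x^2*y^4*z^2 - x^3*y^3*z - x*y^5*z - x*y^3*z^3 - 2*x^2*y^2*z^2 + y^4*z^2 + 2*x^3*y*z + 5*x*y^3*z + 2*x*y*z^3 - y^4 - 3*y^2*z^2 - 6*x*y*z + 4*y^2 + z^2 - 2
trace(b a b^-1 a^2 b^4 a^-1) = trace(a^2 b^4 a^-1 b a)*trace(b) - trace(a^2 b^4 a^-1 b a b) = x^3*y^5*z - x^4*y^4 - x^2*y^6 - 2*x^2*y^4*z^2 - x^3*y^3*z + x*y^5*z + x*y^3*z^3 + 2*x^4*y^2 + 6*x^2*y^4 + 4*x^2*y^2*z^2 - 2*x^3*y*z - 6*x*y^3*z - 2*x*y*z^3 - 8*x^2*y^2 + y^2*z^2 + 7*x*y*z - y^2 - z^2 + 2
trace(b a b^-1 a^2 b^4) = trace(a^2 b^5 a)*trace(b) - trace(a^2 b^5 a b) = x^2*y^5*z - x^3*y^4 - x*y^6 - x*y^4*z^2 - 2*x^2*y^3*z + 2*x^3*y^2 + 6*x*y^4 + 3*x*y^2*z^2 - x^2*y*z - y^3*z - 8*x*y^2 - x*z^2 + 2*y*z + x
trace(b^-1 a^2 b^4 a^-2 b a) = trace(b a b^-1 a^2 b^4 a^-1)*trace(a) - trace(b a b^-1 a^2 b^4) = x^4*y^5*z - x^5*y^4 - x^3*y^6 - 2*x^3*y^4*z^2 - x^4*y^3*z + x^2*y^3*z^3 + 2*x^5*y^2 + 7*x^3*y^4 + 4*x^3*y^2*z^2 + x*y^6 + x*y^4*z^2 - 2*x^4*y*z - 4*x^2*y^3*z - 2*x^2*y*z^3 - 10*x^3*y^2 - 6*x*y^4 - 2*x*y^2*z^2 + 8*x^2*y*z + y^3*z + 7*x*y^2 - 2*y*z + x
use: trace(b a^-1 b^-1 a^2 b^4 a^-2) = trace(b^-1 a^2 b^4 a^-2 b)*trace(a) - trace(b^-1 a^2 b^4 a^-2 b a) = -x^4*y^5*z + x^5*y^4 + x^3*y^6 + 2*x^3*y^4*z^2 + x^4*y^3*z - x^2*y^3*z^3 - 2*x^5*y^2 - 7*x^3*y^4 - 4*x^3*y^2*z^2 - x*y^6 - x*y^4*z^2 + 2*x^4*y*z + 4*x^2*y^3*z + 2*x^2*y*z^3 + 10*x^3*y^2 + 7*x*y^4 + 2*x*y^2*z^2 - 8*x^2*y*z - y^3*z - 11*x*y^2 + 2*y*z + x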